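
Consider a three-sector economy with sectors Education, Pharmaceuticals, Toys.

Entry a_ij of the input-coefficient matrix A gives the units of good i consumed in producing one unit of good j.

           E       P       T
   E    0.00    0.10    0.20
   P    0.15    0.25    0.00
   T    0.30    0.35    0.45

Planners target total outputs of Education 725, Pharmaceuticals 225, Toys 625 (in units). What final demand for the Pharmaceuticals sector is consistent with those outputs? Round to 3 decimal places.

d_P = 60.000

I − A =
  [   1.00    -0.10    -0.20]
  [  -0.15     0.75     0.00]
  [  -0.30    -0.35     0.55]
d = (I − A) x:
  d_E = (+1.00)·725 + (-0.10)·225 + (-0.20)·625 = 577.500
  d_P = (-0.15)·725 + (+0.75)·225 + (+0.00)·625 = 60.000
  d_T = (-0.30)·725 + (-0.35)·225 + (+0.55)·625 = 47.500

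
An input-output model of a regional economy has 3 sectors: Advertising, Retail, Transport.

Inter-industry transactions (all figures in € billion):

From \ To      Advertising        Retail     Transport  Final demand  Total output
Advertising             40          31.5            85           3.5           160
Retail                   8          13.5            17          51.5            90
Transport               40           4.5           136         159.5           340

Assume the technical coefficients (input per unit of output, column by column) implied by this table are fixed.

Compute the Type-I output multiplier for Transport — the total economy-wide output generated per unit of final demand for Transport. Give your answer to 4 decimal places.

m_3 = 2.8846

Technical coefficients a_ij = z_ij / X_j:
  a_11 = 40/160 = 0.25, a_21 = 8/160 = 0.05, a_31 = 40/160 = 0.25
  a_12 = 31.5/90 = 0.35, a_22 = 13.5/90 = 0.15, a_32 = 4.5/90 = 0.05
  a_13 = 85/340 = 0.25, a_23 = 17/340 = 0.05, a_33 = 136/340 = 0.40
I − A =
  [   0.75    -0.35    -0.25]
  [  -0.05     0.85    -0.05]
  [  -0.25    -0.05     0.60]
Cofactors of I−A, C_ij = (−1)^(i+j)·(minor ij) (rows/columns in the sector order above):
  C_11 = (0.85)(0.60) − (-0.05)(-0.05) = 0.5075
  C_12 = −[(-0.05)(0.60) − (-0.05)(-0.25)] = 0.0425
  C_13 = (-0.05)(-0.05) − (0.85)(-0.25) = 0.2150
  C_21 = −[(-0.35)(0.60) − (-0.25)(-0.05)] = 0.2225
  C_22 = (0.75)(0.60) − (-0.25)(-0.25) = 0.3875
  C_23 = −[(0.75)(-0.05) − (-0.35)(-0.25)] = 0.1250
  C_31 = (-0.35)(-0.05) − (-0.25)(0.85) = 0.2300
  C_32 = −[(0.75)(-0.05) − (-0.25)(-0.05)] = 0.0500
  C_33 = (0.75)(0.85) − (-0.35)(-0.05) = 0.6200
det(I−A) = Σ_j (I−A)_1j·C_1j = (0.75)(0.5075) + (-0.35)(0.0425) + (-0.25)(0.2150) = 0.3120
adj(I−A) = Cᵀ =
  [ 0.5075   0.2225   0.2300]
  [ 0.0425   0.3875   0.0500]
  [ 0.2150   0.1250   0.6200]
(I − A)⁻¹ = adj(I−A) / det(I−A) ≈
  [   1.62660     0.71314     0.73718]
  [   0.13622     1.24199     0.16026]
  [   0.68910     0.40064     1.98718]
The output multiplier for sector j is the column-j sum of the Leontief inverse (I − A)⁻¹ = adj(I−A) / det(I−A).
Column 3 of adj(I−A): (0.2300, 0.0500, 0.6200); det(I−A) = 0.3120.
m_3 = (0.2300 + 0.0500 + 0.6200) / 0.3120 = 0.90 / 0.3120 ≈ 2.8846.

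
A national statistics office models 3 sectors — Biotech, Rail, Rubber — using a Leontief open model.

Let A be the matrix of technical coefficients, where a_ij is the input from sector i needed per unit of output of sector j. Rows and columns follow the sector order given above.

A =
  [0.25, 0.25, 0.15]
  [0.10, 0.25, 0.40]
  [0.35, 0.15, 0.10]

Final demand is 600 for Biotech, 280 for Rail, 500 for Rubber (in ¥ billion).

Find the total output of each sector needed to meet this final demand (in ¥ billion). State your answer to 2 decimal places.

I − A =
  [   0.75    -0.25    -0.15]
  [  -0.10     0.75    -0.40]
  [  -0.35    -0.15     0.90]
Cofactors of I−A, C_ij = (−1)^(i+j)·(minor ij) (rows/columns in the sector order above):
  C_11 = (0.75)(0.90) − (-0.40)(-0.15) = 0.6150
  C_12 = −[(-0.10)(0.90) − (-0.40)(-0.35)] = 0.2300
  C_13 = (-0.10)(-0.15) − (0.75)(-0.35) = 0.2775
  C_21 = −[(-0.25)(0.90) − (-0.15)(-0.15)] = 0.2475
  C_22 = (0.75)(0.90) − (-0.15)(-0.35) = 0.6225
  C_23 = −[(0.75)(-0.15) − (-0.25)(-0.35)] = 0.2000
  C_31 = (-0.25)(-0.40) − (-0.15)(0.75) = 0.2125
  C_32 = −[(0.75)(-0.40) − (-0.15)(-0.10)] = 0.3150
  C_33 = (0.75)(0.75) − (-0.25)(-0.10) = 0.5375
det(I−A) = Σ_j (I−A)_1j·C_1j = (0.75)(0.6150) + (-0.25)(0.2300) + (-0.15)(0.2775) = 0.362125
adj(I−A) = Cᵀ =
  [ 0.6150   0.2475   0.2125]
  [ 0.2300   0.6225   0.3150]
  [ 0.2775   0.2000   0.5375]
(I − A)⁻¹ = adj(I−A) / det(I−A) ≈
  [   1.6983     0.6835     0.5868]
  [   0.6351     1.7190     0.8699]
  [   0.7663     0.5523     1.4843]
x = (I − A)⁻¹ d = adj(I−A)·d / det(I−A), with det(I−A) = 0.362125:
  x_1 = (0.6150·600 + 0.2475·280 + 0.2125·500) / 0.362125 = 544.55 / 0.362125 ≈ 1503.76
  x_2 = (0.2300·600 + 0.6225·280 + 0.3150·500) / 0.362125 = 469.80 / 0.362125 ≈ 1297.34
  x_3 = (0.2775·600 + 0.2000·280 + 0.5375·500) / 0.362125 = 491.25 / 0.362125 ≈ 1356.58

x_1 = 1503.76, x_2 = 1297.34, x_3 = 1356.58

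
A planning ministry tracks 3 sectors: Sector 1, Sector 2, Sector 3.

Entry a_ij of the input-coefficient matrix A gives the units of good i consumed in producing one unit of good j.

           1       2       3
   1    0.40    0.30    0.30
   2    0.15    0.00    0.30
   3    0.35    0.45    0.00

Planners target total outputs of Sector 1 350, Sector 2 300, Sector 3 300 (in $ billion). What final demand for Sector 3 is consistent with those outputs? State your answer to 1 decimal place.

d_3 = 42.5

I − A =
  [   0.60    -0.30    -0.30]
  [  -0.15     1.00    -0.30]
  [  -0.35    -0.45     1.00]
d = (I − A) x:
  d_1 = (+0.60)·350 + (-0.30)·300 + (-0.30)·300 = 30.0
  d_2 = (-0.15)·350 + (+1.00)·300 + (-0.30)·300 = 157.5
  d_3 = (-0.35)·350 + (-0.45)·300 + (+1.00)·300 = 42.5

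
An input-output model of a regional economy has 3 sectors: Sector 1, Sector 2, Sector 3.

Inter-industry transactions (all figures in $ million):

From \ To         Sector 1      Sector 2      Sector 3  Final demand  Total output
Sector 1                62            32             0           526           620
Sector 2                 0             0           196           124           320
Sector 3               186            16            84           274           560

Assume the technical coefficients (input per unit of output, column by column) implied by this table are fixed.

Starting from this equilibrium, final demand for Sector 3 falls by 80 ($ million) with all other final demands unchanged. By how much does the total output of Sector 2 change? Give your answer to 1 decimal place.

Δx_2 = -34.1

Technical coefficients a_ij = z_ij / X_j:
  a_11 = 62/620 = 0.10, a_21 = 0/620 = 0.00, a_31 = 186/620 = 0.30
  a_12 = 32/320 = 0.10, a_22 = 0/320 = 0.00, a_32 = 16/320 = 0.05
  a_13 = 0/560 = 0.00, a_23 = 196/560 = 0.35, a_33 = 84/560 = 0.15
I − A =
  [   0.90    -0.10     0.00]
  [   0.00     1.00    -0.35]
  [  -0.30    -0.05     0.85]
Cofactors of I−A, C_ij = (−1)^(i+j)·(minor ij) (rows/columns in the sector order above):
  C_11 = (1.00)(0.85) − (-0.35)(-0.05) = 0.8325
  C_12 = −[(0.00)(0.85) − (-0.35)(-0.30)] = 0.1050
  C_13 = (0.00)(-0.05) − (1.00)(-0.30) = 0.3000
  C_21 = −[(-0.10)(0.85) − (0.00)(-0.05)] = 0.0850
  C_22 = (0.90)(0.85) − (0.00)(-0.30) = 0.7650
  C_23 = −[(0.90)(-0.05) − (-0.10)(-0.30)] = 0.0750
  C_31 = (-0.10)(-0.35) − (0.00)(1.00) = 0.0350
  C_32 = −[(0.90)(-0.35) − (0.00)(0.00)] = 0.3150
  C_33 = (0.90)(1.00) − (-0.10)(0.00) = 0.9000
det(I−A) = Σ_j (I−A)_1j·C_1j = (0.90)(0.8325) + (-0.10)(0.1050) + (0.00)(0.3000) = 0.73875
adj(I−A) = Cᵀ =
  [ 0.8325   0.0850   0.0350]
  [ 0.1050   0.7650   0.3150]
  [ 0.3000   0.0750   0.9000]
(I − A)⁻¹ = adj(I−A) / det(I−A) ≈
  [   1.1269     0.1151     0.0474]
  [   0.1421     1.0355     0.4264]
  [   0.4061     0.1015     1.2183]
Δx = (I − A)⁻¹ Δd with Δd having -80 in the Sector 3 component and 0 elsewhere.
So Δx_2 = L_23 · (-80), where L_23 = adj(I−A)_23 / det(I−A) = 0.3150 / 0.73875.
Δx_2 = 0.3150 × (-80) / 0.73875 = -25.20 / 0.73875 ≈ -34.1.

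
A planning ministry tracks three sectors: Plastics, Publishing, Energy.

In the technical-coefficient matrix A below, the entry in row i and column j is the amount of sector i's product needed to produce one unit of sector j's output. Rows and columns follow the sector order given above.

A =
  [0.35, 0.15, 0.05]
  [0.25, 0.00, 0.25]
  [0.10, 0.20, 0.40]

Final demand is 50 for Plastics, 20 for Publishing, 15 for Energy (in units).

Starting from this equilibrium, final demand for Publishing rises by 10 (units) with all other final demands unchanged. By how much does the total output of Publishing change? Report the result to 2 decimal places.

I − A =
  [   0.65    -0.15    -0.05]
  [  -0.25     1.00    -0.25]
  [  -0.10    -0.20     0.60]
Cofactors of I−A, C_ij = (−1)^(i+j)·(minor ij) (rows/columns in the sector order above):
  C_11 = (1.00)(0.60) − (-0.25)(-0.20) = 0.5500
  C_12 = −[(-0.25)(0.60) − (-0.25)(-0.10)] = 0.1750
  C_13 = (-0.25)(-0.20) − (1.00)(-0.10) = 0.1500
  C_21 = −[(-0.15)(0.60) − (-0.05)(-0.20)] = 0.1000
  C_22 = (0.65)(0.60) − (-0.05)(-0.10) = 0.3850
  C_23 = −[(0.65)(-0.20) − (-0.15)(-0.10)] = 0.1450
  C_31 = (-0.15)(-0.25) − (-0.05)(1.00) = 0.0875
  C_32 = −[(0.65)(-0.25) − (-0.05)(-0.25)] = 0.1750
  C_33 = (0.65)(1.00) − (-0.15)(-0.25) = 0.6125
det(I−A) = Σ_j (I−A)_1j·C_1j = (0.65)(0.5500) + (-0.15)(0.1750) + (-0.05)(0.1500) = 0.32375
adj(I−A) = Cᵀ =
  [ 0.5500   0.1000   0.0875]
  [ 0.1750   0.3850   0.1750]
  [ 0.1500   0.1450   0.6125]
(I − A)⁻¹ = adj(I−A) / det(I−A) ≈
  [   1.6988     0.3089     0.2703]
  [   0.5405     1.1892     0.5405]
  [   0.4633     0.4479     1.8919]
Δx = (I − A)⁻¹ Δd with Δd having +10 in the Publishing component and 0 elsewhere.
So Δx_2 = L_22 · (+10), where L_22 = adj(I−A)_22 / det(I−A) = 0.3850 / 0.32375.
Δx_2 = 0.3850 × (+10) / 0.32375 = 3.85 / 0.32375 ≈ 11.89.

Δx_2 = 11.89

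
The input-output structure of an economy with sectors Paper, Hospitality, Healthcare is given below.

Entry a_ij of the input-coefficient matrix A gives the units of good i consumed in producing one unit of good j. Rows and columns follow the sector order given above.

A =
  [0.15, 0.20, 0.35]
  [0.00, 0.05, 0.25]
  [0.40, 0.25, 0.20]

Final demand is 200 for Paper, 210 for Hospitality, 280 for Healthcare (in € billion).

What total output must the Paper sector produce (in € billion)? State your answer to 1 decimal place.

I − A =
  [   0.85    -0.20    -0.35]
  [   0.00     0.95    -0.25]
  [  -0.40    -0.25     0.80]
Cofactors of I−A, C_ij = (−1)^(i+j)·(minor ij) (rows/columns in the sector order above):
  C_11 = (0.95)(0.80) − (-0.25)(-0.25) = 0.6975
  C_12 = −[(0.00)(0.80) − (-0.25)(-0.40)] = 0.1000
  C_13 = (0.00)(-0.25) − (0.95)(-0.40) = 0.3800
  C_21 = −[(-0.20)(0.80) − (-0.35)(-0.25)] = 0.2475
  C_22 = (0.85)(0.80) − (-0.35)(-0.40) = 0.5400
  C_23 = −[(0.85)(-0.25) − (-0.20)(-0.40)] = 0.2925
  C_31 = (-0.20)(-0.25) − (-0.35)(0.95) = 0.3825
  C_32 = −[(0.85)(-0.25) − (-0.35)(0.00)] = 0.2125
  C_33 = (0.85)(0.95) − (-0.20)(0.00) = 0.8075
det(I−A) = Σ_j (I−A)_1j·C_1j = (0.85)(0.6975) + (-0.20)(0.1000) + (-0.35)(0.3800) = 0.439875
adj(I−A) = Cᵀ =
  [ 0.6975   0.2475   0.3825]
  [ 0.1000   0.5400   0.2125]
  [ 0.3800   0.2925   0.8075]
(I − A)⁻¹ = adj(I−A) / det(I−A) ≈
  [   1.5857     0.5627     0.8696]
  [   0.2273     1.2276     0.4831]
  [   0.8639     0.6650     1.8357]
x = (I − A)⁻¹ d = adj(I−A)·d / det(I−A), with det(I−A) = 0.439875:
  x_1 = (0.6975·200 + 0.2475·210 + 0.3825·280) / 0.439875 = 298.575 / 0.439875 ≈ 678.8
  x_2 = (0.1000·200 + 0.5400·210 + 0.2125·280) / 0.439875 = 192.90 / 0.439875 ≈ 438.5
  x_3 = (0.3800·200 + 0.2925·210 + 0.8075·280) / 0.439875 = 363.525 / 0.439875 ≈ 826.4

x_1 = 678.8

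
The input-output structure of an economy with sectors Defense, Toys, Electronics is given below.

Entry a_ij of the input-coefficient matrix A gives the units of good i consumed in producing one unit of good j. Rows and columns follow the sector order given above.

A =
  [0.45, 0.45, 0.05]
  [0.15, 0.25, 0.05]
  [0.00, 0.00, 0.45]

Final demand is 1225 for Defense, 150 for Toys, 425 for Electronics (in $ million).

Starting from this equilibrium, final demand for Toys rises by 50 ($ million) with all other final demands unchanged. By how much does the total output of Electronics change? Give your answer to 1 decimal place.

Δx_3 = 0.0

I − A =
  [   0.55    -0.45    -0.05]
  [  -0.15     0.75    -0.05]
  [   0.00     0.00     0.55]
Cofactors of I−A, C_ij = (−1)^(i+j)·(minor ij) (rows/columns in the sector order above):
  C_11 = (0.75)(0.55) − (-0.05)(0.00) = 0.4125
  C_12 = −[(-0.15)(0.55) − (-0.05)(0.00)] = 0.0825
  C_13 = (-0.15)(0.00) − (0.75)(0.00) = 0.0000
  C_21 = −[(-0.45)(0.55) − (-0.05)(0.00)] = 0.2475
  C_22 = (0.55)(0.55) − (-0.05)(0.00) = 0.3025
  C_23 = −[(0.55)(0.00) − (-0.45)(0.00)] = 0.0000
  C_31 = (-0.45)(-0.05) − (-0.05)(0.75) = 0.0600
  C_32 = −[(0.55)(-0.05) − (-0.05)(-0.15)] = 0.0350
  C_33 = (0.55)(0.75) − (-0.45)(-0.15) = 0.3450
det(I−A) = Σ_j (I−A)_1j·C_1j = (0.55)(0.4125) + (-0.45)(0.0825) + (-0.05)(0.0000) = 0.18975
adj(I−A) = Cᵀ =
  [ 0.4125   0.2475   0.0600]
  [ 0.0825   0.3025   0.0350]
  [ 0.0000   0.0000   0.3450]
(I − A)⁻¹ = adj(I−A) / det(I−A) ≈
  [   2.1739     1.3043     0.3162]
  [   0.4348     1.5942     0.1845]
  [   0.0000     0.0000     1.8182]
Δx = (I − A)⁻¹ Δd with Δd having +50 in the Toys component and 0 elsewhere.
So Δx_3 = L_32 · (+50), where L_32 = adj(I−A)_32 / det(I−A) = 0.0000 / 0.18975.
Δx_3 = 0.0000 × (+50) / 0.18975 = 0.00 / 0.18975 = 0.0.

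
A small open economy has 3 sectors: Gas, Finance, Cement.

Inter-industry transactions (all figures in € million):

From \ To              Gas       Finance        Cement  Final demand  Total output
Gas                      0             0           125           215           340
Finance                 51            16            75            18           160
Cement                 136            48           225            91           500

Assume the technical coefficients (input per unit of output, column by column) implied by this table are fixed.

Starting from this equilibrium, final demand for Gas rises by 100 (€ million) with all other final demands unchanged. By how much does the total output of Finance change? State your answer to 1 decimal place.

Technical coefficients a_ij = z_ij / X_j:
  a_GG = 0/340 = 0.00, a_FG = 51/340 = 0.15, a_CG = 136/340 = 0.40
  a_GF = 0/160 = 0.00, a_FF = 16/160 = 0.10, a_CF = 48/160 = 0.30
  a_GC = 125/500 = 0.25, a_FC = 75/500 = 0.15, a_CC = 225/500 = 0.45
I − A =
  [   1.00     0.00    -0.25]
  [  -0.15     0.90    -0.15]
  [  -0.40    -0.30     0.55]
Cofactors of I−A, C_ij = (−1)^(i+j)·(minor ij) (rows/columns in the sector order above):
  C_11 = (0.90)(0.55) − (-0.15)(-0.30) = 0.4500
  C_12 = −[(-0.15)(0.55) − (-0.15)(-0.40)] = 0.1425
  C_13 = (-0.15)(-0.30) − (0.90)(-0.40) = 0.4050
  C_21 = −[(0.00)(0.55) − (-0.25)(-0.30)] = 0.0750
  C_22 = (1.00)(0.55) − (-0.25)(-0.40) = 0.4500
  C_23 = −[(1.00)(-0.30) − (0.00)(-0.40)] = 0.3000
  C_31 = (0.00)(-0.15) − (-0.25)(0.90) = 0.2250
  C_32 = −[(1.00)(-0.15) − (-0.25)(-0.15)] = 0.1875
  C_33 = (1.00)(0.90) − (0.00)(-0.15) = 0.9000
det(I−A) = Σ_j (I−A)_1j·C_1j = (1.00)(0.4500) + (0.00)(0.1425) + (-0.25)(0.4050) = 0.34875
adj(I−A) = Cᵀ =
  [ 0.4500   0.0750   0.2250]
  [ 0.1425   0.4500   0.1875]
  [ 0.4050   0.3000   0.9000]
(I − A)⁻¹ = adj(I−A) / det(I−A) ≈
  [   1.2903     0.2151     0.6452]
  [   0.4086     1.2903     0.5376]
  [   1.1613     0.8602     2.5806]
Δx = (I − A)⁻¹ Δd with Δd having +100 in the Gas component and 0 elsewhere.
So Δx_F = L_FG · (+100), where L_FG = adj(I−A)_FG / det(I−A) = 0.1425 / 0.34875.
Δx_F = 0.1425 × (+100) / 0.34875 = 14.25 / 0.34875 ≈ 40.9.

Δx_F = 40.9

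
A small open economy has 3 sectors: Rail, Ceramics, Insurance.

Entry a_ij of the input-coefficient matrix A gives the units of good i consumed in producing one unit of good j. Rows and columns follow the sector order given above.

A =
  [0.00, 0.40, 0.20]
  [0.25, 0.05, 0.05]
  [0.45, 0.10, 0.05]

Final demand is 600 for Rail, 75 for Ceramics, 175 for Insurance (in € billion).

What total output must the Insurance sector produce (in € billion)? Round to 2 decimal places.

x_3 = 627.67

I − A =
  [   1.00    -0.40    -0.20]
  [  -0.25     0.95    -0.05]
  [  -0.45    -0.10     0.95]
Cofactors of I−A, C_ij = (−1)^(i+j)·(minor ij) (rows/columns in the sector order above):
  C_11 = (0.95)(0.95) − (-0.05)(-0.10) = 0.8975
  C_12 = −[(-0.25)(0.95) − (-0.05)(-0.45)] = 0.2600
  C_13 = (-0.25)(-0.10) − (0.95)(-0.45) = 0.4525
  C_21 = −[(-0.40)(0.95) − (-0.20)(-0.10)] = 0.4000
  C_22 = (1.00)(0.95) − (-0.20)(-0.45) = 0.8600
  C_23 = −[(1.00)(-0.10) − (-0.40)(-0.45)] = 0.2800
  C_31 = (-0.40)(-0.05) − (-0.20)(0.95) = 0.2100
  C_32 = −[(1.00)(-0.05) − (-0.20)(-0.25)] = 0.1000
  C_33 = (1.00)(0.95) − (-0.40)(-0.25) = 0.8500
det(I−A) = Σ_j (I−A)_1j·C_1j = (1.00)(0.8975) + (-0.40)(0.2600) + (-0.20)(0.4525) = 0.7030
adj(I−A) = Cᵀ =
  [ 0.8975   0.4000   0.2100]
  [ 0.2600   0.8600   0.1000]
  [ 0.4525   0.2800   0.8500]
(I − A)⁻¹ = adj(I−A) / det(I−A) ≈
  [   1.2767     0.5690     0.2987]
  [   0.3698     1.2233     0.1422]
  [   0.6437     0.3983     1.2091]
x = (I − A)⁻¹ d = adj(I−A)·d / det(I−A), with det(I−A) = 0.7030:
  x_1 = (0.8975·600 + 0.4000·75 + 0.2100·175) / 0.7030 = 605.25 / 0.7030 ≈ 860.95
  x_2 = (0.2600·600 + 0.8600·75 + 0.1000·175) / 0.7030 = 238.00 / 0.7030 ≈ 338.55
  x_3 = (0.4525·600 + 0.2800·75 + 0.8500·175) / 0.7030 = 441.25 / 0.7030 ≈ 627.67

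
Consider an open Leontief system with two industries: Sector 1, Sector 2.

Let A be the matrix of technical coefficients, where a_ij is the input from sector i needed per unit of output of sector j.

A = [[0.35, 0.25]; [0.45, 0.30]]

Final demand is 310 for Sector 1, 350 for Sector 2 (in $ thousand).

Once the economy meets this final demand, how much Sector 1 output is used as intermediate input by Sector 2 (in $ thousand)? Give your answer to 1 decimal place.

z_12 = 267.9

I − A =
  [   0.65    -0.25]
  [  -0.45     0.70]
det(I−A) = (0.65)(0.70) − (-0.25)(-0.45) = 0.3425
adj(I−A) = [[0.70, 0.25], [0.45, 0.65]]
(I − A)⁻¹ = adj(I−A) / det(I−A) ≈
  [   2.0438     0.7299]
  [   1.3139     1.8978]
First solve x = (I − A)⁻¹ d = adj(I−A)·d / det(I−A); in particular x_2 = (0.45·310 + 0.65·350) / 0.3425 = 367.00 / 0.3425 ≈ 1071.533.
Intermediate flow from 1 to 2: z_12 = a_12 · x_2 = 0.25 × 367.00 / 0.3425 = 91.75 / 0.3425 ≈ 267.9.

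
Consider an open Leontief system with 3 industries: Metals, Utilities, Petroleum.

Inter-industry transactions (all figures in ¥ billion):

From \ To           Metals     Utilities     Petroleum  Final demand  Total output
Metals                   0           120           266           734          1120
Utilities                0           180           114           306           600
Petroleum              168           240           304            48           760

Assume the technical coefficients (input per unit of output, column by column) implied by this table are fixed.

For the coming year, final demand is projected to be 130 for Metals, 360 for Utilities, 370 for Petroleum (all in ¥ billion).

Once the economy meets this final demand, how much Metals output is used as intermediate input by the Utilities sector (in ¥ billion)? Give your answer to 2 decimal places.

z_12 = 160.33

Technical coefficients a_ij = z_ij / X_j:
  a_11 = 0/1120 = 0.00, a_21 = 0/1120 = 0.00, a_31 = 168/1120 = 0.15
  a_12 = 120/600 = 0.20, a_22 = 180/600 = 0.30, a_32 = 240/600 = 0.40
  a_13 = 266/760 = 0.35, a_23 = 114/760 = 0.15, a_33 = 304/760 = 0.40
I − A =
  [   1.00    -0.20    -0.35]
  [   0.00     0.70    -0.15]
  [  -0.15    -0.40     0.60]
Cofactors of I−A, C_ij = (−1)^(i+j)·(minor ij) (rows/columns in the sector order above):
  C_11 = (0.70)(0.60) − (-0.15)(-0.40) = 0.3600
  C_12 = −[(0.00)(0.60) − (-0.15)(-0.15)] = 0.0225
  C_13 = (0.00)(-0.40) − (0.70)(-0.15) = 0.1050
  C_21 = −[(-0.20)(0.60) − (-0.35)(-0.40)] = 0.2600
  C_22 = (1.00)(0.60) − (-0.35)(-0.15) = 0.5475
  C_23 = −[(1.00)(-0.40) − (-0.20)(-0.15)] = 0.4300
  C_31 = (-0.20)(-0.15) − (-0.35)(0.70) = 0.2750
  C_32 = −[(1.00)(-0.15) − (-0.35)(0.00)] = 0.1500
  C_33 = (1.00)(0.70) − (-0.20)(0.00) = 0.7000
det(I−A) = Σ_j (I−A)_1j·C_1j = (1.00)(0.3600) + (-0.20)(0.0225) + (-0.35)(0.1050) = 0.31875
adj(I−A) = Cᵀ =
  [ 0.3600   0.2600   0.2750]
  [ 0.0225   0.5475   0.1500]
  [ 0.1050   0.4300   0.7000]
(I − A)⁻¹ = adj(I−A) / det(I−A) ≈
  [   1.1294     0.8157     0.8627]
  [   0.0706     1.7176     0.4706]
  [   0.3294     1.3490     2.1961]
First solve x = (I − A)⁻¹ d = adj(I−A)·d / det(I−A); in particular x_2 = (0.0225·130 + 0.5475·360 + 0.1500·370) / 0.31875 = 255.525 / 0.31875 ≈ 801.6471.
Intermediate flow from 1 to 2: z_12 = a_12 · x_2 = 0.20 × 255.525 / 0.31875 = 51.105 / 0.31875 ≈ 160.33.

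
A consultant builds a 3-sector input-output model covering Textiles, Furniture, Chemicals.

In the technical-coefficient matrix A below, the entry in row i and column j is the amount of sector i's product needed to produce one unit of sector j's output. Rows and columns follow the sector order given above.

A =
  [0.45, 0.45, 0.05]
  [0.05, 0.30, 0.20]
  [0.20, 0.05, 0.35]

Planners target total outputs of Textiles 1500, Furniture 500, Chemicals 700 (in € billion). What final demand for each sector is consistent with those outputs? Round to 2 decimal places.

d_T = 565.00, d_F = 135.00, d_C = 130.00

I − A =
  [   0.55    -0.45    -0.05]
  [  -0.05     0.70    -0.20]
  [  -0.20    -0.05     0.65]
d = (I − A) x:
  d_T = (+0.55)·1500 + (-0.45)·500 + (-0.05)·700 = 565.00
  d_F = (-0.05)·1500 + (+0.70)·500 + (-0.20)·700 = 135.00
  d_C = (-0.20)·1500 + (-0.05)·500 + (+0.65)·700 = 130.00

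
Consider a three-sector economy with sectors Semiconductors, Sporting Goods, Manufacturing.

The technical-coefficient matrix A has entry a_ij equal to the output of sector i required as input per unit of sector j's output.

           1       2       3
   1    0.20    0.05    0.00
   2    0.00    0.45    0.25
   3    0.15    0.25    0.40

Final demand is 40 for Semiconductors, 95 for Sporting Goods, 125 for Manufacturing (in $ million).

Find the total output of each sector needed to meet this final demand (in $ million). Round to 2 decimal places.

I − A =
  [   0.80    -0.05     0.00]
  [   0.00     0.55    -0.25]
  [  -0.15    -0.25     0.60]
Cofactors of I−A, C_ij = (−1)^(i+j)·(minor ij) (rows/columns in the sector order above):
  C_11 = (0.55)(0.60) − (-0.25)(-0.25) = 0.2675
  C_12 = −[(0.00)(0.60) − (-0.25)(-0.15)] = 0.0375
  C_13 = (0.00)(-0.25) − (0.55)(-0.15) = 0.0825
  C_21 = −[(-0.05)(0.60) − (0.00)(-0.25)] = 0.0300
  C_22 = (0.80)(0.60) − (0.00)(-0.15) = 0.4800
  C_23 = −[(0.80)(-0.25) − (-0.05)(-0.15)] = 0.2075
  C_31 = (-0.05)(-0.25) − (0.00)(0.55) = 0.0125
  C_32 = −[(0.80)(-0.25) − (0.00)(0.00)] = 0.2000
  C_33 = (0.80)(0.55) − (-0.05)(0.00) = 0.4400
det(I−A) = Σ_j (I−A)_1j·C_1j = (0.80)(0.2675) + (-0.05)(0.0375) + (0.00)(0.0825) = 0.212125
adj(I−A) = Cᵀ =
  [ 0.2675   0.0300   0.0125]
  [ 0.0375   0.4800   0.2000]
  [ 0.0825   0.2075   0.4400]
(I − A)⁻¹ = adj(I−A) / det(I−A) ≈
  [   1.2610     0.1414     0.0589]
  [   0.1768     2.2628     0.9428]
  [   0.3889     0.9782     2.0742]
x = (I − A)⁻¹ d = adj(I−A)·d / det(I−A), with det(I−A) = 0.212125:
  x_1 = (0.2675·40 + 0.0300·95 + 0.0125·125) / 0.212125 = 15.1125 / 0.212125 ≈ 71.24
  x_2 = (0.0375·40 + 0.4800·95 + 0.2000·125) / 0.212125 = 72.10 / 0.212125 ≈ 339.89
  x_3 = (0.0825·40 + 0.2075·95 + 0.4400·125) / 0.212125 = 78.0125 / 0.212125 ≈ 367.77

x_1 = 71.24, x_2 = 339.89, x_3 = 367.77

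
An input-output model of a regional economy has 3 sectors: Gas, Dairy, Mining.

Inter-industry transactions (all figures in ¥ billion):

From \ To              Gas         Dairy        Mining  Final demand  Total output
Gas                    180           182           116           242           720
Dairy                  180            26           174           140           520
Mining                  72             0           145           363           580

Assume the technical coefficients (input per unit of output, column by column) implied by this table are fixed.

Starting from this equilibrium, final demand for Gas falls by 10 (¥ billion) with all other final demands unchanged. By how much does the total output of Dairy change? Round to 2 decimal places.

Δx_2 = -4.95

Technical coefficients a_ij = z_ij / X_j:
  a_11 = 180/720 = 0.25, a_21 = 180/720 = 0.25, a_31 = 72/720 = 0.10
  a_12 = 182/520 = 0.35, a_22 = 26/520 = 0.05, a_32 = 0/520 = 0.00
  a_13 = 116/580 = 0.20, a_23 = 174/580 = 0.30, a_33 = 145/580 = 0.25
I − A =
  [   0.75    -0.35    -0.20]
  [  -0.25     0.95    -0.30]
  [  -0.10     0.00     0.75]
Cofactors of I−A, C_ij = (−1)^(i+j)·(minor ij) (rows/columns in the sector order above):
  C_11 = (0.95)(0.75) − (-0.30)(0.00) = 0.7125
  C_12 = −[(-0.25)(0.75) − (-0.30)(-0.10)] = 0.2175
  C_13 = (-0.25)(0.00) − (0.95)(-0.10) = 0.0950
  C_21 = −[(-0.35)(0.75) − (-0.20)(0.00)] = 0.2625
  C_22 = (0.75)(0.75) − (-0.20)(-0.10) = 0.5425
  C_23 = −[(0.75)(0.00) − (-0.35)(-0.10)] = 0.0350
  C_31 = (-0.35)(-0.30) − (-0.20)(0.95) = 0.2950
  C_32 = −[(0.75)(-0.30) − (-0.20)(-0.25)] = 0.2750
  C_33 = (0.75)(0.95) − (-0.35)(-0.25) = 0.6250
det(I−A) = Σ_j (I−A)_1j·C_1j = (0.75)(0.7125) + (-0.35)(0.2175) + (-0.20)(0.0950) = 0.43925
adj(I−A) = Cᵀ =
  [ 0.7125   0.2625   0.2950]
  [ 0.2175   0.5425   0.2750]
  [ 0.0950   0.0350   0.6250]
(I − A)⁻¹ = adj(I−A) / det(I−A) ≈
  [   1.6221     0.5976     0.6716]
  [   0.4952     1.2351     0.6261]
  [   0.2163     0.0797     1.4229]
Δx = (I − A)⁻¹ Δd with Δd having -10 in the Gas component and 0 elsewhere.
So Δx_2 = L_21 · (-10), where L_21 = adj(I−A)_21 / det(I−A) = 0.2175 / 0.43925.
Δx_2 = 0.2175 × (-10) / 0.43925 = -2.175 / 0.43925 ≈ -4.95.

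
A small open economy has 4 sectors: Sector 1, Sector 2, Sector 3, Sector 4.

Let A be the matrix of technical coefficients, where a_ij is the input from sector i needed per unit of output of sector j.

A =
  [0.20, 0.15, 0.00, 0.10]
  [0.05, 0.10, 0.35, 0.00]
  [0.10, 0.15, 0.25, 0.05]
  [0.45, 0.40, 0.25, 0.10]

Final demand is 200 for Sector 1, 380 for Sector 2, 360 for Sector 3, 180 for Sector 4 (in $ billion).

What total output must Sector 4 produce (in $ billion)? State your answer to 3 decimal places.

I − A =
  [   0.80    -0.15     0.00    -0.10]
  [  -0.05     0.90    -0.35     0.00]
  [  -0.10    -0.15     0.75    -0.05]
  [  -0.45    -0.40    -0.25     0.90]
Compute the cofactors C_ij = (−1)^(i+j)·(3×3 minor ij) of I−A; the adjugate is their transpose:
adj(I−A) = Cᵀ =
  [ 0.542000   0.133125   0.083750   0.064875]
  [ 0.072500   0.493750   0.237500   0.021250]
  [ 0.109000   0.138125   0.598750   0.045375]
  [ 0.333500   0.324375   0.313750   0.487125]
det(I−A) = Σ_j (I−A)_1j·C_1j = (0.80)(0.542000) + (-0.15)(0.072500) + (0.00)(0.109000) + (-0.10)(0.333500) = 0.389375
(I − A)⁻¹ = adj(I−A) / det(I−A) ≈
  [   1.3920     0.3419     0.2151     0.1666]
  [   0.1862     1.2681     0.6100     0.0546]
  [   0.2799     0.3547     1.5377     0.1165]
  [   0.8565     0.8331     0.8058     1.2510]
x = (I − A)⁻¹ d = adj(I−A)·d / det(I−A), with det(I−A) = 0.389375:
  x_1 = (0.542000·200 + 0.133125·380 + 0.083750·360 + 0.064875·180) / 0.389375 = 200.815 / 0.389375 ≈ 515.737
  x_2 = (0.072500·200 + 0.493750·380 + 0.237500·360 + 0.021250·180) / 0.389375 = 291.45 / 0.389375 ≈ 748.507
  x_3 = (0.109000·200 + 0.138125·380 + 0.598750·360 + 0.045375·180) / 0.389375 = 298.005 / 0.389375 ≈ 765.342
  x_4 = (0.333500·200 + 0.324375·380 + 0.313750·360 + 0.487125·180) / 0.389375 = 390.595 / 0.389375 ≈ 1003.133

x_4 = 1003.133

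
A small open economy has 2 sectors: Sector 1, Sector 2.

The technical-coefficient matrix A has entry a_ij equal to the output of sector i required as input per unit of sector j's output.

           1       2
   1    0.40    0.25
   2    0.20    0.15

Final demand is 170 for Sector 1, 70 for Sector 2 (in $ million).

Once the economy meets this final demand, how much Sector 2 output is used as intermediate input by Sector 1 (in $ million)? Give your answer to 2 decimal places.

I − A =
  [   0.60    -0.25]
  [  -0.20     0.85]
det(I−A) = (0.60)(0.85) − (-0.25)(-0.20) = 0.4600
adj(I−A) = [[0.85, 0.25], [0.20, 0.60]]
(I − A)⁻¹ = adj(I−A) / det(I−A) ≈
  [   1.8478     0.5435]
  [   0.4348     1.3043]
First solve x = (I − A)⁻¹ d = adj(I−A)·d / det(I−A); in particular x_1 = (0.85·170 + 0.25·70) / 0.4600 = 162.00 / 0.4600 ≈ 352.1739.
Intermediate flow from 2 to 1: z_21 = a_21 · x_1 = 0.20 × 162.00 / 0.4600 = 32.40 / 0.4600 ≈ 70.43.

z_21 = 70.43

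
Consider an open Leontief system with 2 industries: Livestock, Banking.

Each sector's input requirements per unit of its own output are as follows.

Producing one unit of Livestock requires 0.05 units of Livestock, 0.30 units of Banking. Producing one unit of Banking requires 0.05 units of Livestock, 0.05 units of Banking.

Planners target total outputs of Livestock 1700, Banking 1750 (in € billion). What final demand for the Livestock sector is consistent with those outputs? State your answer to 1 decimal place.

d_L = 1527.5

I − A =
  [   0.95    -0.05]
  [  -0.30     0.95]
d = (I − A) x:
  d_L = (+0.95)·1700 + (-0.05)·1750 = 1527.5
  d_B = (-0.30)·1700 + (+0.95)·1750 = 1152.5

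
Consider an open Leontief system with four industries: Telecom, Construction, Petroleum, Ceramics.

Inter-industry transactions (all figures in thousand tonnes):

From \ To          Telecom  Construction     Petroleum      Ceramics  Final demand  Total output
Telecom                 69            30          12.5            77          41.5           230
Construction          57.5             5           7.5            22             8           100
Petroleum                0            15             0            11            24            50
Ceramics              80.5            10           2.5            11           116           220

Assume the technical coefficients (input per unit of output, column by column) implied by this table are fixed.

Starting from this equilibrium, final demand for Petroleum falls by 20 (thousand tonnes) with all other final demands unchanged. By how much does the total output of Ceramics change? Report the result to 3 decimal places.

Technical coefficients a_ij = z_ij / X_j:
  a_11 = 69/230 = 0.30, a_21 = 57.5/230 = 0.25, a_31 = 0/230 = 0.00, a_41 = 80.5/230 = 0.35
  a_12 = 30/100 = 0.30, a_22 = 5/100 = 0.05, a_32 = 15/100 = 0.15, a_42 = 10/100 = 0.10
  a_13 = 12.5/50 = 0.25, a_23 = 7.5/50 = 0.15, a_33 = 0/50 = 0.00, a_43 = 2.5/50 = 0.05
  a_14 = 77/220 = 0.35, a_24 = 22/220 = 0.10, a_34 = 11/220 = 0.05, a_44 = 11/220 = 0.05
I − A =
  [   0.70    -0.30    -0.25    -0.35]
  [  -0.25     0.95    -0.15    -0.10]
  [   0.00    -0.15     1.00    -0.05]
  [  -0.35    -0.10    -0.05     0.95]
Compute the cofactors C_ij = (−1)^(i+j)·(3×3 minor ij) of I−A; the adjugate is their transpose:
adj(I−A) = Cᵀ =
  [ 0.867250   0.358750   0.289250   0.372500]
  [ 0.274500   0.536375   0.157375   0.165875]
  [ 0.058750   0.090125   0.417875   0.053125]
  [ 0.351500   0.193375   0.145125   0.564875]
det(I−A) = Σ_j (I−A)_1j·C_1j = (0.70)(0.867250) + (-0.30)(0.274500) + (-0.25)(0.058750) + (-0.35)(0.351500) = 0.3870125
(I − A)⁻¹ = adj(I−A) / det(I−A) ≈
  [   2.2409     0.9270     0.7474     0.9625]
  [   0.7093     1.3859     0.4066     0.4286]
  [   0.1518     0.2329     1.0797     0.1373]
  [   0.9082     0.4997     0.3750     1.4596]
Δx = (I − A)⁻¹ Δd with Δd having -20 in the Petroleum component and 0 elsewhere.
So Δx_4 = L_43 · (-20), where L_43 = adj(I−A)_43 / det(I−A) = 0.145125 / 0.3870125.
Δx_4 = 0.145125 × (-20) / 0.3870125 = -2.9025 / 0.3870125 ≈ -7.500.

Δx_4 = -7.500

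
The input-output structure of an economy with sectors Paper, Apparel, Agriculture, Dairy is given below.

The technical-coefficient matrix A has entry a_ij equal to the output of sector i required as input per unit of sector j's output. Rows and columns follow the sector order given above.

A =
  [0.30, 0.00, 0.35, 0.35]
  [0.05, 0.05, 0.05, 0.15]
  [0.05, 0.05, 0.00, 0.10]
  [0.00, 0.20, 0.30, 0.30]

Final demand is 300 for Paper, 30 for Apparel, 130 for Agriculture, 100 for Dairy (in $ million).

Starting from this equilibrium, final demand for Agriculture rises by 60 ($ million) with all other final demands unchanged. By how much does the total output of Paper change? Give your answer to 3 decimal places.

Δx_1 = 48.819

I − A =
  [   0.70     0.00    -0.35    -0.35]
  [  -0.05     0.95    -0.05    -0.15]
  [  -0.05    -0.05     1.00    -0.10]
  [   0.00    -0.20    -0.30     0.70]
Compute the cofactors C_ij = (−1)^(i+j)·(3×3 minor ij) of I−A; the adjugate is their transpose:
adj(I−A) = Cᵀ =
  [ 0.60150   0.09450   0.32550   0.36750]
  [ 0.03750   0.45150   0.07350   0.12600]
  [ 0.03450   0.04200   0.44100   0.08925]
  [ 0.02550   0.14700   0.21000   0.64575]
det(I−A) = Σ_j (I−A)_1j·C_1j = (0.70)(0.60150) + (0.00)(0.03750) + (-0.35)(0.03450) + (-0.35)(0.02550) = 0.40005
(I − A)⁻¹ = adj(I−A) / det(I−A) ≈
  [   1.5036     0.2362     0.8136     0.9186]
  [   0.0937     1.1286     0.1837     0.3150]
  [   0.0862     0.1050     1.1024     0.2231]
  [   0.0637     0.3675     0.5249     1.6142]
Δx = (I − A)⁻¹ Δd with Δd having +60 in the Agriculture component and 0 elsewhere.
So Δx_1 = L_13 · (+60), where L_13 = adj(I−A)_13 / det(I−A) = 0.32550 / 0.40005.
Δx_1 = 0.32550 × (+60) / 0.40005 = 19.53 / 0.40005 ≈ 48.819.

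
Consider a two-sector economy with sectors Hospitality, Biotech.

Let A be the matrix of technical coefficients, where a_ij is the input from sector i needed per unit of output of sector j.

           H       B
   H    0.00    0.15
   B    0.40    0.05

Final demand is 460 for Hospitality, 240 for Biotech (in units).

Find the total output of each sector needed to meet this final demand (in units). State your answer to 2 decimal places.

I − A =
  [   1.00    -0.15]
  [  -0.40     0.95]
det(I−A) = (1.00)(0.95) − (-0.15)(-0.40) = 0.8900
adj(I−A) = [[0.95, 0.15], [0.40, 1.00]]
(I − A)⁻¹ = adj(I−A) / det(I−A) ≈
  [   1.0674     0.1685]
  [   0.4494     1.1236]
x = (I − A)⁻¹ d = adj(I−A)·d / det(I−A), with det(I−A) = 0.8900:
  x_H = (0.95·460 + 0.15·240) / 0.8900 = 473.00 / 0.8900 ≈ 531.46
  x_B = (0.40·460 + 1.00·240) / 0.8900 = 424.00 / 0.8900 ≈ 476.40

x_H = 531.46, x_B = 476.40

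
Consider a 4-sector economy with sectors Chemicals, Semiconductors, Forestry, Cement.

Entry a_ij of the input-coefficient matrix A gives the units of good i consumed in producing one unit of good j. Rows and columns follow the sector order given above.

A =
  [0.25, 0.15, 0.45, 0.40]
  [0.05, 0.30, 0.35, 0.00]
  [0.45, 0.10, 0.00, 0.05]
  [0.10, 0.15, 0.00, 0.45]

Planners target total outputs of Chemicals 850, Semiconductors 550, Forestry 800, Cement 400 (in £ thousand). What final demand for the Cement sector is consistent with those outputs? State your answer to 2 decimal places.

d_4 = 52.50

I − A =
  [   0.75    -0.15    -0.45    -0.40]
  [  -0.05     0.70    -0.35     0.00]
  [  -0.45    -0.10     1.00    -0.05]
  [  -0.10    -0.15     0.00     0.55]
d = (I − A) x:
  d_1 = (+0.75)·850 + (-0.15)·550 + (-0.45)·800 + (-0.40)·400 = 35.00
  d_2 = (-0.05)·850 + (+0.70)·550 + (-0.35)·800 + (+0.00)·400 = 62.50
  d_3 = (-0.45)·850 + (-0.10)·550 + (+1.00)·800 + (-0.05)·400 = 342.50
  d_4 = (-0.10)·850 + (-0.15)·550 + (+0.00)·800 + (+0.55)·400 = 52.50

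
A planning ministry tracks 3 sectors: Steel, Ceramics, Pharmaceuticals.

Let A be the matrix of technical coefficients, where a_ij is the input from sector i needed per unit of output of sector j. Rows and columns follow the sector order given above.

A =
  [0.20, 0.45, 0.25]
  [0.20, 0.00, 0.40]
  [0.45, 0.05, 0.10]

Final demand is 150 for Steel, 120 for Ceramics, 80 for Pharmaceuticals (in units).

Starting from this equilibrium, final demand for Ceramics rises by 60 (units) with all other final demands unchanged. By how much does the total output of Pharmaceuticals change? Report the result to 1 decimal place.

I − A =
  [   0.80    -0.45    -0.25]
  [  -0.20     1.00    -0.40]
  [  -0.45    -0.05     0.90]
Cofactors of I−A, C_ij = (−1)^(i+j)·(minor ij) (rows/columns in the sector order above):
  C_11 = (1.00)(0.90) − (-0.40)(-0.05) = 0.8800
  C_12 = −[(-0.20)(0.90) − (-0.40)(-0.45)] = 0.3600
  C_13 = (-0.20)(-0.05) − (1.00)(-0.45) = 0.4600
  C_21 = −[(-0.45)(0.90) − (-0.25)(-0.05)] = 0.4175
  C_22 = (0.80)(0.90) − (-0.25)(-0.45) = 0.6075
  C_23 = −[(0.80)(-0.05) − (-0.45)(-0.45)] = 0.2425
  C_31 = (-0.45)(-0.40) − (-0.25)(1.00) = 0.4300
  C_32 = −[(0.80)(-0.40) − (-0.25)(-0.20)] = 0.3700
  C_33 = (0.80)(1.00) − (-0.45)(-0.20) = 0.7100
det(I−A) = Σ_j (I−A)_1j·C_1j = (0.80)(0.8800) + (-0.45)(0.3600) + (-0.25)(0.4600) = 0.4270
adj(I−A) = Cᵀ =
  [ 0.8800   0.4175   0.4300]
  [ 0.3600   0.6075   0.3700]
  [ 0.4600   0.2425   0.7100]
(I − A)⁻¹ = adj(I−A) / det(I−A) ≈
  [   2.0609     0.9778     1.0070]
  [   0.8431     1.4227     0.8665]
  [   1.0773     0.5679     1.6628]
Δx = (I − A)⁻¹ Δd with Δd having +60 in the Ceramics component and 0 elsewhere.
So Δx_3 = L_32 · (+60), where L_32 = adj(I−A)_32 / det(I−A) = 0.2425 / 0.4270.
Δx_3 = 0.2425 × (+60) / 0.4270 = 14.55 / 0.4270 ≈ 34.1.

Δx_3 = 34.1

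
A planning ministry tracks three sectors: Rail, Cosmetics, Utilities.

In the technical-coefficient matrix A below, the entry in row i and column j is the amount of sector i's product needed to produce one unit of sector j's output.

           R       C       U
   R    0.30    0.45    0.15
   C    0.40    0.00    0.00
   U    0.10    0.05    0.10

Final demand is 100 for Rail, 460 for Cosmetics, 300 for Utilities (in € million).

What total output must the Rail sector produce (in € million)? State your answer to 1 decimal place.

I − A =
  [   0.70    -0.45    -0.15]
  [  -0.40     1.00     0.00]
  [  -0.10    -0.05     0.90]
Cofactors of I−A, C_ij = (−1)^(i+j)·(minor ij) (rows/columns in the sector order above):
  C_11 = (1.00)(0.90) − (0.00)(-0.05) = 0.9000
  C_12 = −[(-0.40)(0.90) − (0.00)(-0.10)] = 0.3600
  C_13 = (-0.40)(-0.05) − (1.00)(-0.10) = 0.1200
  C_21 = −[(-0.45)(0.90) − (-0.15)(-0.05)] = 0.4125
  C_22 = (0.70)(0.90) − (-0.15)(-0.10) = 0.6150
  C_23 = −[(0.70)(-0.05) − (-0.45)(-0.10)] = 0.0800
  C_31 = (-0.45)(0.00) − (-0.15)(1.00) = 0.1500
  C_32 = −[(0.70)(0.00) − (-0.15)(-0.40)] = 0.0600
  C_33 = (0.70)(1.00) − (-0.45)(-0.40) = 0.5200
det(I−A) = Σ_j (I−A)_1j·C_1j = (0.70)(0.9000) + (-0.45)(0.3600) + (-0.15)(0.1200) = 0.4500
adj(I−A) = Cᵀ =
  [ 0.9000   0.4125   0.1500]
  [ 0.3600   0.6150   0.0600]
  [ 0.1200   0.0800   0.5200]
(I − A)⁻¹ = adj(I−A) / det(I−A) ≈
  [   2.0000     0.9167     0.3333]
  [   0.8000     1.3667     0.1333]
  [   0.2667     0.1778     1.1556]
x = (I − A)⁻¹ d = adj(I−A)·d / det(I−A), with det(I−A) = 0.4500:
  x_R = (0.9000·100 + 0.4125·460 + 0.1500·300) / 0.4500 = 324.75 / 0.4500 ≈ 721.7
  x_C = (0.3600·100 + 0.6150·460 + 0.0600·300) / 0.4500 = 336.90 / 0.4500 ≈ 748.7
  x_U = (0.1200·100 + 0.0800·460 + 0.5200·300) / 0.4500 = 204.80 / 0.4500 ≈ 455.1

x_R = 721.7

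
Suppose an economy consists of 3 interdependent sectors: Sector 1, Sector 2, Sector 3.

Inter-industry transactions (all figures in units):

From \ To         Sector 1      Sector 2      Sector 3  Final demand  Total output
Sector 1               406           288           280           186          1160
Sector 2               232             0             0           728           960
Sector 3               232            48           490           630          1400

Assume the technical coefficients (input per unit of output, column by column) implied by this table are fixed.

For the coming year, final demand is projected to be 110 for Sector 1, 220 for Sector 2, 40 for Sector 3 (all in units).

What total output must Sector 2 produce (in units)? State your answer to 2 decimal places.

x_2 = 292.97

Technical coefficients a_ij = z_ij / X_j:
  a_11 = 406/1160 = 0.35, a_21 = 232/1160 = 0.20, a_31 = 232/1160 = 0.20
  a_12 = 288/960 = 0.30, a_22 = 0/960 = 0.00, a_32 = 48/960 = 0.05
  a_13 = 280/1400 = 0.20, a_23 = 0/1400 = 0.00, a_33 = 490/1400 = 0.35
I − A =
  [   0.65    -0.30    -0.20]
  [  -0.20     1.00     0.00]
  [  -0.20    -0.05     0.65]
Cofactors of I−A, C_ij = (−1)^(i+j)·(minor ij) (rows/columns in the sector order above):
  C_11 = (1.00)(0.65) − (0.00)(-0.05) = 0.6500
  C_12 = −[(-0.20)(0.65) − (0.00)(-0.20)] = 0.1300
  C_13 = (-0.20)(-0.05) − (1.00)(-0.20) = 0.2100
  C_21 = −[(-0.30)(0.65) − (-0.20)(-0.05)] = 0.2050
  C_22 = (0.65)(0.65) − (-0.20)(-0.20) = 0.3825
  C_23 = −[(0.65)(-0.05) − (-0.30)(-0.20)] = 0.0925
  C_31 = (-0.30)(0.00) − (-0.20)(1.00) = 0.2000
  C_32 = −[(0.65)(0.00) − (-0.20)(-0.20)] = 0.0400
  C_33 = (0.65)(1.00) − (-0.30)(-0.20) = 0.5900
det(I−A) = Σ_j (I−A)_1j·C_1j = (0.65)(0.6500) + (-0.30)(0.1300) + (-0.20)(0.2100) = 0.3415
adj(I−A) = Cᵀ =
  [ 0.6500   0.2050   0.2000]
  [ 0.1300   0.3825   0.0400]
  [ 0.2100   0.0925   0.5900]
(I − A)⁻¹ = adj(I−A) / det(I−A) ≈
  [   1.9034     0.6003     0.5857]
  [   0.3807     1.1201     0.1171]
  [   0.6149     0.2709     1.7277]
x = (I − A)⁻¹ d = adj(I−A)·d / det(I−A), with det(I−A) = 0.3415:
  x_1 = (0.6500·110 + 0.2050·220 + 0.2000·40) / 0.3415 = 124.60 / 0.3415 ≈ 364.86
  x_2 = (0.1300·110 + 0.3825·220 + 0.0400·40) / 0.3415 = 100.05 / 0.3415 ≈ 292.97
  x_3 = (0.2100·110 + 0.0925·220 + 0.5900·40) / 0.3415 = 67.05 / 0.3415 ≈ 196.34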